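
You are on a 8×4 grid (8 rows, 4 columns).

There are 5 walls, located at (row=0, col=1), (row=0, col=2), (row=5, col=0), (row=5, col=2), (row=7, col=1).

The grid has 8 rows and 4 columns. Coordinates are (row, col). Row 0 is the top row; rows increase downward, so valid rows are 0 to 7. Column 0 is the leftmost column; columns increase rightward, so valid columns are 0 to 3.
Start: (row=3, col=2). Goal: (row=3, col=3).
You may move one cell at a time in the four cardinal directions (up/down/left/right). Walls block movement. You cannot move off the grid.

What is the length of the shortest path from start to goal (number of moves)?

BFS from (row=3, col=2) until reaching (row=3, col=3):
  Distance 0: (row=3, col=2)
  Distance 1: (row=2, col=2), (row=3, col=1), (row=3, col=3), (row=4, col=2)  <- goal reached here
One shortest path (1 moves): (row=3, col=2) -> (row=3, col=3)

Answer: Shortest path length: 1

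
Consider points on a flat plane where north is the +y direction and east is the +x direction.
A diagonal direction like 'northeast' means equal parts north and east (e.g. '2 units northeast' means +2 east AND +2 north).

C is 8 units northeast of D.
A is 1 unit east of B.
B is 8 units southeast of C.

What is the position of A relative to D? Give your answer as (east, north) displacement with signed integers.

Answer: A is at (east=17, north=0) relative to D.

Derivation:
Place D at the origin (east=0, north=0).
  C is 8 units northeast of D: delta (east=+8, north=+8); C at (east=8, north=8).
  B is 8 units southeast of C: delta (east=+8, north=-8); B at (east=16, north=0).
  A is 1 unit east of B: delta (east=+1, north=+0); A at (east=17, north=0).
Therefore A relative to D: (east=17, north=0).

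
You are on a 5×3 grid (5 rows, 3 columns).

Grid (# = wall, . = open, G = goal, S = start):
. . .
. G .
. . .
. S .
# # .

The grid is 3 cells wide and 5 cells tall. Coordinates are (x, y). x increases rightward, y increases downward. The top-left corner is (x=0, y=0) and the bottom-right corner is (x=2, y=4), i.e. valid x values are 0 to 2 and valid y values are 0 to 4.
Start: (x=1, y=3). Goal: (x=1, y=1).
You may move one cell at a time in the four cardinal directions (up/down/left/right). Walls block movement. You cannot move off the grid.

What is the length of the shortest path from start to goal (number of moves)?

BFS from (x=1, y=3) until reaching (x=1, y=1):
  Distance 0: (x=1, y=3)
  Distance 1: (x=1, y=2), (x=0, y=3), (x=2, y=3)
  Distance 2: (x=1, y=1), (x=0, y=2), (x=2, y=2), (x=2, y=4)  <- goal reached here
One shortest path (2 moves): (x=1, y=3) -> (x=1, y=2) -> (x=1, y=1)

Answer: Shortest path length: 2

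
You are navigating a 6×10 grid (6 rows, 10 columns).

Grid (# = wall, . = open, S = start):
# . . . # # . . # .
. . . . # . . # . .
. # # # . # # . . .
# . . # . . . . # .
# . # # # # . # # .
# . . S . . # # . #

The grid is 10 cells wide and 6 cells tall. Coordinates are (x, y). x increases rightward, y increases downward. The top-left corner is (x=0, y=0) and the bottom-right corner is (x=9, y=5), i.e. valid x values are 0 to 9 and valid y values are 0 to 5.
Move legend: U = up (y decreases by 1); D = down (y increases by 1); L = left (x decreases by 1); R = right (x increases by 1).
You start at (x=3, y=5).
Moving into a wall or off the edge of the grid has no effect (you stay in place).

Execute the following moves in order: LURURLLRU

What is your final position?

Start: (x=3, y=5)
  L (left): (x=3, y=5) -> (x=2, y=5)
  U (up): blocked, stay at (x=2, y=5)
  R (right): (x=2, y=5) -> (x=3, y=5)
  U (up): blocked, stay at (x=3, y=5)
  R (right): (x=3, y=5) -> (x=4, y=5)
  L (left): (x=4, y=5) -> (x=3, y=5)
  L (left): (x=3, y=5) -> (x=2, y=5)
  R (right): (x=2, y=5) -> (x=3, y=5)
  U (up): blocked, stay at (x=3, y=5)
Final: (x=3, y=5)

Answer: Final position: (x=3, y=5)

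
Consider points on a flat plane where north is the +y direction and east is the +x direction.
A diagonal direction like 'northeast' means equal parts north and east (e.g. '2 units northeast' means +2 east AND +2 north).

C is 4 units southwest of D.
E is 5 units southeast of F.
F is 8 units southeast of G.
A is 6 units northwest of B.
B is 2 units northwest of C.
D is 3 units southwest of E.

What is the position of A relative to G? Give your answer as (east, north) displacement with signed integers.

Answer: A is at (east=-2, north=-12) relative to G.

Derivation:
Place G at the origin (east=0, north=0).
  F is 8 units southeast of G: delta (east=+8, north=-8); F at (east=8, north=-8).
  E is 5 units southeast of F: delta (east=+5, north=-5); E at (east=13, north=-13).
  D is 3 units southwest of E: delta (east=-3, north=-3); D at (east=10, north=-16).
  C is 4 units southwest of D: delta (east=-4, north=-4); C at (east=6, north=-20).
  B is 2 units northwest of C: delta (east=-2, north=+2); B at (east=4, north=-18).
  A is 6 units northwest of B: delta (east=-6, north=+6); A at (east=-2, north=-12).
Therefore A relative to G: (east=-2, north=-12).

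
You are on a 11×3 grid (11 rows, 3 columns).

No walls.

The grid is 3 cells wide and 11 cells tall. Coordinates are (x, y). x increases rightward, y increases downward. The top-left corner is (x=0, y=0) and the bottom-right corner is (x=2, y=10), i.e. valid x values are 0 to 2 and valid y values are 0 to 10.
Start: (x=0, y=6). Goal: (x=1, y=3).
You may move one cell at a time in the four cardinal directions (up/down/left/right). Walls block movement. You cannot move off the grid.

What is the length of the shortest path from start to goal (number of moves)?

Answer: Shortest path length: 4

Derivation:
BFS from (x=0, y=6) until reaching (x=1, y=3):
  Distance 0: (x=0, y=6)
  Distance 1: (x=0, y=5), (x=1, y=6), (x=0, y=7)
  Distance 2: (x=0, y=4), (x=1, y=5), (x=2, y=6), (x=1, y=7), (x=0, y=8)
  Distance 3: (x=0, y=3), (x=1, y=4), (x=2, y=5), (x=2, y=7), (x=1, y=8), (x=0, y=9)
  Distance 4: (x=0, y=2), (x=1, y=3), (x=2, y=4), (x=2, y=8), (x=1, y=9), (x=0, y=10)  <- goal reached here
One shortest path (4 moves): (x=0, y=6) -> (x=1, y=6) -> (x=1, y=5) -> (x=1, y=4) -> (x=1, y=3)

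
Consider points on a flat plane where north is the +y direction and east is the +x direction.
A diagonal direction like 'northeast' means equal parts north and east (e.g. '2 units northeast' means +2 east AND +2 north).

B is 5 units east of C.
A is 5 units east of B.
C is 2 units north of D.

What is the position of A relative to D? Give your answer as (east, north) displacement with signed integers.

Place D at the origin (east=0, north=0).
  C is 2 units north of D: delta (east=+0, north=+2); C at (east=0, north=2).
  B is 5 units east of C: delta (east=+5, north=+0); B at (east=5, north=2).
  A is 5 units east of B: delta (east=+5, north=+0); A at (east=10, north=2).
Therefore A relative to D: (east=10, north=2).

Answer: A is at (east=10, north=2) relative to D.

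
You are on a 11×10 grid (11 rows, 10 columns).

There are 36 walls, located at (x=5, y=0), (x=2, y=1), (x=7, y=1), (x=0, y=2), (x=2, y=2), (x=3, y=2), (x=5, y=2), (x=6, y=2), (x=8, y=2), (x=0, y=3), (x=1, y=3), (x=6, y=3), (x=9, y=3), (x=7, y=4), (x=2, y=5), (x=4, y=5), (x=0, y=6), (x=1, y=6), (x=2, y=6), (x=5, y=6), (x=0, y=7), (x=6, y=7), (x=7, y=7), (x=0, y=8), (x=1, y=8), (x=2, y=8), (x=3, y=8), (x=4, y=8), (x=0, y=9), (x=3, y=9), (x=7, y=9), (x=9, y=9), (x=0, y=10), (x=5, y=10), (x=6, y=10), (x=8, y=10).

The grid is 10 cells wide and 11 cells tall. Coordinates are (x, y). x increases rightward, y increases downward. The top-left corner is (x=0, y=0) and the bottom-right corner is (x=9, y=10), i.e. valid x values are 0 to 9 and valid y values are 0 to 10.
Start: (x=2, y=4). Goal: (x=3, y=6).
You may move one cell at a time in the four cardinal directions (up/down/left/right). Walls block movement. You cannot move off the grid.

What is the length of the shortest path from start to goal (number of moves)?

BFS from (x=2, y=4) until reaching (x=3, y=6):
  Distance 0: (x=2, y=4)
  Distance 1: (x=2, y=3), (x=1, y=4), (x=3, y=4)
  Distance 2: (x=3, y=3), (x=0, y=4), (x=4, y=4), (x=1, y=5), (x=3, y=5)
  Distance 3: (x=4, y=3), (x=5, y=4), (x=0, y=5), (x=3, y=6)  <- goal reached here
One shortest path (3 moves): (x=2, y=4) -> (x=3, y=4) -> (x=3, y=5) -> (x=3, y=6)

Answer: Shortest path length: 3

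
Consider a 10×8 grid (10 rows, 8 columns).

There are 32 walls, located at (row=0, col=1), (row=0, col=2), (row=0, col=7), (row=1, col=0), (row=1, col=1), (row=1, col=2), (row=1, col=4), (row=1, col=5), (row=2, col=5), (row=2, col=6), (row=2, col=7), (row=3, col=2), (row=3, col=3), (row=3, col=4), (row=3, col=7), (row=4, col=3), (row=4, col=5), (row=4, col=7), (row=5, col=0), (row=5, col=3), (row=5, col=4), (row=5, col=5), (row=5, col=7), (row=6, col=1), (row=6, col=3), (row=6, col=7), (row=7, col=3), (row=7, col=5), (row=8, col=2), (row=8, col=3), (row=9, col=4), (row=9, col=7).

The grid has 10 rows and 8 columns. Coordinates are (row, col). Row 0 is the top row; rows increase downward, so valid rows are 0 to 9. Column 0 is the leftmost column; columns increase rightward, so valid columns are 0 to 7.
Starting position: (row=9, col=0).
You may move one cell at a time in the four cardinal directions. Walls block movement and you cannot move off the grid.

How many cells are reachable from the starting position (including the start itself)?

BFS flood-fill from (row=9, col=0):
  Distance 0: (row=9, col=0)
  Distance 1: (row=8, col=0), (row=9, col=1)
  Distance 2: (row=7, col=0), (row=8, col=1), (row=9, col=2)
  Distance 3: (row=6, col=0), (row=7, col=1), (row=9, col=3)
  Distance 4: (row=7, col=2)
  Distance 5: (row=6, col=2)
  Distance 6: (row=5, col=2)
  Distance 7: (row=4, col=2), (row=5, col=1)
  Distance 8: (row=4, col=1)
  Distance 9: (row=3, col=1), (row=4, col=0)
  Distance 10: (row=2, col=1), (row=3, col=0)
  Distance 11: (row=2, col=0), (row=2, col=2)
  Distance 12: (row=2, col=3)
  Distance 13: (row=1, col=3), (row=2, col=4)
  Distance 14: (row=0, col=3)
  Distance 15: (row=0, col=4)
  Distance 16: (row=0, col=5)
  Distance 17: (row=0, col=6)
  Distance 18: (row=1, col=6)
  Distance 19: (row=1, col=7)
Total reachable: 30 (grid has 48 open cells total)

Answer: Reachable cells: 30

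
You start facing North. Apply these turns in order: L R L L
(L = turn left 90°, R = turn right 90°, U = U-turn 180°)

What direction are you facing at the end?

Start: North
  L (left (90° counter-clockwise)) -> West
  R (right (90° clockwise)) -> North
  L (left (90° counter-clockwise)) -> West
  L (left (90° counter-clockwise)) -> South
Final: South

Answer: Final heading: South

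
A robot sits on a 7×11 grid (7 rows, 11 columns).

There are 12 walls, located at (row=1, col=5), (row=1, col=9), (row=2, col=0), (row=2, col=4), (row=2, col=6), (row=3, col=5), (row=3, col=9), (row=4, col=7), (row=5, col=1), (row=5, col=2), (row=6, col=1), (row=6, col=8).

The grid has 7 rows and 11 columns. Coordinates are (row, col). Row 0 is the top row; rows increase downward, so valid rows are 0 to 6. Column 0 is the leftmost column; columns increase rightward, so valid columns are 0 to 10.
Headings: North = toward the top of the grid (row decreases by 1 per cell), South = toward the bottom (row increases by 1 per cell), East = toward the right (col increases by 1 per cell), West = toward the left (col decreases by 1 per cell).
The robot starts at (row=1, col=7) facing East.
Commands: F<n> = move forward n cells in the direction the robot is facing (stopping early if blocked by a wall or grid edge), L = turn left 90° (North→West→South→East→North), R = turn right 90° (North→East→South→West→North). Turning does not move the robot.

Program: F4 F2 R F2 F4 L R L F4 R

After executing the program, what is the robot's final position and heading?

Answer: Final position: (row=5, col=10), facing South

Derivation:
Start: (row=1, col=7), facing East
  F4: move forward 1/4 (blocked), now at (row=1, col=8)
  F2: move forward 0/2 (blocked), now at (row=1, col=8)
  R: turn right, now facing South
  F2: move forward 2, now at (row=3, col=8)
  F4: move forward 2/4 (blocked), now at (row=5, col=8)
  L: turn left, now facing East
  R: turn right, now facing South
  L: turn left, now facing East
  F4: move forward 2/4 (blocked), now at (row=5, col=10)
  R: turn right, now facing South
Final: (row=5, col=10), facing South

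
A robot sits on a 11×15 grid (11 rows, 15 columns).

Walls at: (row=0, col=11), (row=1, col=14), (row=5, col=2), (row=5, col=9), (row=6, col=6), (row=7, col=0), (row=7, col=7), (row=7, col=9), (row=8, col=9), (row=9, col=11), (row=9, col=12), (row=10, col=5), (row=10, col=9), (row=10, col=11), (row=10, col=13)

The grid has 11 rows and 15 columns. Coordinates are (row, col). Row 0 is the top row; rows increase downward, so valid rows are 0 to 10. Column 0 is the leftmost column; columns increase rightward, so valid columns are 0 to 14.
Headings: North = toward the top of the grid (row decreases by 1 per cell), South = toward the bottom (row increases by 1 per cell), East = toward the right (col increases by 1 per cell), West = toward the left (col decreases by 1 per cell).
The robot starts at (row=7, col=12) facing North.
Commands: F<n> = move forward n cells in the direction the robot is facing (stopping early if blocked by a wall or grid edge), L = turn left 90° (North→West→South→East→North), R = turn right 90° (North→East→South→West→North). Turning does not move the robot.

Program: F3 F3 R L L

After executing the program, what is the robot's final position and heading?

Answer: Final position: (row=1, col=12), facing West

Derivation:
Start: (row=7, col=12), facing North
  F3: move forward 3, now at (row=4, col=12)
  F3: move forward 3, now at (row=1, col=12)
  R: turn right, now facing East
  L: turn left, now facing North
  L: turn left, now facing West
Final: (row=1, col=12), facing West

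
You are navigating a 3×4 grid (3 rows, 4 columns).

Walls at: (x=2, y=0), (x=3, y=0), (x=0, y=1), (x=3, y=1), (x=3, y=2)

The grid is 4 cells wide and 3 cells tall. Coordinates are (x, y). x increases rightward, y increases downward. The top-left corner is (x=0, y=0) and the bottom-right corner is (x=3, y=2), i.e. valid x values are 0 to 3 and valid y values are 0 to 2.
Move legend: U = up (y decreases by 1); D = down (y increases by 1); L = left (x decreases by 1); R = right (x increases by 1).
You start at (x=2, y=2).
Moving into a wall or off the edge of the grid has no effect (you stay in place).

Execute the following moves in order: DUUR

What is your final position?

Start: (x=2, y=2)
  D (down): blocked, stay at (x=2, y=2)
  U (up): (x=2, y=2) -> (x=2, y=1)
  U (up): blocked, stay at (x=2, y=1)
  R (right): blocked, stay at (x=2, y=1)
Final: (x=2, y=1)

Answer: Final position: (x=2, y=1)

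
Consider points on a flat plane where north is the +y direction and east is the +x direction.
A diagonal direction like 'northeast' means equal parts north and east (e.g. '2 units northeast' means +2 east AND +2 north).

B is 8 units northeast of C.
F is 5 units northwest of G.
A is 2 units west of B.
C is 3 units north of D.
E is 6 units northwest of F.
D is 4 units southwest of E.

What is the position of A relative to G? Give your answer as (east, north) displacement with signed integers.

Answer: A is at (east=-9, north=18) relative to G.

Derivation:
Place G at the origin (east=0, north=0).
  F is 5 units northwest of G: delta (east=-5, north=+5); F at (east=-5, north=5).
  E is 6 units northwest of F: delta (east=-6, north=+6); E at (east=-11, north=11).
  D is 4 units southwest of E: delta (east=-4, north=-4); D at (east=-15, north=7).
  C is 3 units north of D: delta (east=+0, north=+3); C at (east=-15, north=10).
  B is 8 units northeast of C: delta (east=+8, north=+8); B at (east=-7, north=18).
  A is 2 units west of B: delta (east=-2, north=+0); A at (east=-9, north=18).
Therefore A relative to G: (east=-9, north=18).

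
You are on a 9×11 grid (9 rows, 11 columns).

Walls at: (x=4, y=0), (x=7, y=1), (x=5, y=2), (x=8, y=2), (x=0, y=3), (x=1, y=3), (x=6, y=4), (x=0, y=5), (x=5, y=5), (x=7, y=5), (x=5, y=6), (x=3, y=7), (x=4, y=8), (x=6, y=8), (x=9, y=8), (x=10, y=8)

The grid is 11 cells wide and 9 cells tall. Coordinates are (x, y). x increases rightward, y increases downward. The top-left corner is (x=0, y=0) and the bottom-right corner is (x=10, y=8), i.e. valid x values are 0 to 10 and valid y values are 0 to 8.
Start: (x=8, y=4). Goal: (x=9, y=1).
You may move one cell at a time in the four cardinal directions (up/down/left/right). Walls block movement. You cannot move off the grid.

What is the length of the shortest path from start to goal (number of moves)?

BFS from (x=8, y=4) until reaching (x=9, y=1):
  Distance 0: (x=8, y=4)
  Distance 1: (x=8, y=3), (x=7, y=4), (x=9, y=4), (x=8, y=5)
  Distance 2: (x=7, y=3), (x=9, y=3), (x=10, y=4), (x=9, y=5), (x=8, y=6)
  Distance 3: (x=7, y=2), (x=9, y=2), (x=6, y=3), (x=10, y=3), (x=10, y=5), (x=7, y=6), (x=9, y=6), (x=8, y=7)
  Distance 4: (x=9, y=1), (x=6, y=2), (x=10, y=2), (x=5, y=3), (x=6, y=6), (x=10, y=6), (x=7, y=7), (x=9, y=7), (x=8, y=8)  <- goal reached here
One shortest path (4 moves): (x=8, y=4) -> (x=9, y=4) -> (x=9, y=3) -> (x=9, y=2) -> (x=9, y=1)

Answer: Shortest path length: 4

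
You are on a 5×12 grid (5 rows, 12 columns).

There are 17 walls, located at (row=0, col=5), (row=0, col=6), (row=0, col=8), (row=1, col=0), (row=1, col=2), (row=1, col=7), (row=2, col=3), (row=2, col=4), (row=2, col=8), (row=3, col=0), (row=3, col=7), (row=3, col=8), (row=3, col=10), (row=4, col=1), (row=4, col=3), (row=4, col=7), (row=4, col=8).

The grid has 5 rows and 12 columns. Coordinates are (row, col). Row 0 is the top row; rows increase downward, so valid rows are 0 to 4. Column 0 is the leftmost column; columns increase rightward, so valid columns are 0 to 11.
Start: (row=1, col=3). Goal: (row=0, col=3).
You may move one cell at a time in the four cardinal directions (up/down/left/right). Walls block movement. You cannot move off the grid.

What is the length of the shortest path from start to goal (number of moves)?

Answer: Shortest path length: 1

Derivation:
BFS from (row=1, col=3) until reaching (row=0, col=3):
  Distance 0: (row=1, col=3)
  Distance 1: (row=0, col=3), (row=1, col=4)  <- goal reached here
One shortest path (1 moves): (row=1, col=3) -> (row=0, col=3)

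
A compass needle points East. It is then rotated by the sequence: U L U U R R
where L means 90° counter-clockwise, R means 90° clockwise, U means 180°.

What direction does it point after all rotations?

Answer: Final heading: North

Derivation:
Start: East
  U (U-turn (180°)) -> West
  L (left (90° counter-clockwise)) -> South
  U (U-turn (180°)) -> North
  U (U-turn (180°)) -> South
  R (right (90° clockwise)) -> West
  R (right (90° clockwise)) -> North
Final: North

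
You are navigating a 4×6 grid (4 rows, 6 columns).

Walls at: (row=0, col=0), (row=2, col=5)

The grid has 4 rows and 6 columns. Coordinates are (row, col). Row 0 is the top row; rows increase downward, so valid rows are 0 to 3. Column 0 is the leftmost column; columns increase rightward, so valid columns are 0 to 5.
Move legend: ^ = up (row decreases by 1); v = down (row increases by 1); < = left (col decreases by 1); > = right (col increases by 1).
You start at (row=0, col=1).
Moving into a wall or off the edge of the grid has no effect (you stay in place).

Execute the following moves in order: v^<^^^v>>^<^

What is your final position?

Answer: Final position: (row=0, col=2)

Derivation:
Start: (row=0, col=1)
  v (down): (row=0, col=1) -> (row=1, col=1)
  ^ (up): (row=1, col=1) -> (row=0, col=1)
  < (left): blocked, stay at (row=0, col=1)
  [×3]^ (up): blocked, stay at (row=0, col=1)
  v (down): (row=0, col=1) -> (row=1, col=1)
  > (right): (row=1, col=1) -> (row=1, col=2)
  > (right): (row=1, col=2) -> (row=1, col=3)
  ^ (up): (row=1, col=3) -> (row=0, col=3)
  < (left): (row=0, col=3) -> (row=0, col=2)
  ^ (up): blocked, stay at (row=0, col=2)
Final: (row=0, col=2)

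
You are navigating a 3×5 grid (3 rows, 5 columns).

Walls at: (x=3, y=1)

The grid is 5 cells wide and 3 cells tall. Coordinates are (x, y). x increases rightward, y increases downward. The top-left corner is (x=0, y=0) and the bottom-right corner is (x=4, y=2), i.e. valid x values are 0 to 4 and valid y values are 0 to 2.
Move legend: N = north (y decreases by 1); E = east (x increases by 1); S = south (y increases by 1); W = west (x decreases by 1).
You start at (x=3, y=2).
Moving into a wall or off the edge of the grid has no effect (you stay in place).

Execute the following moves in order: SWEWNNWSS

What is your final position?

Answer: Final position: (x=1, y=2)

Derivation:
Start: (x=3, y=2)
  S (south): blocked, stay at (x=3, y=2)
  W (west): (x=3, y=2) -> (x=2, y=2)
  E (east): (x=2, y=2) -> (x=3, y=2)
  W (west): (x=3, y=2) -> (x=2, y=2)
  N (north): (x=2, y=2) -> (x=2, y=1)
  N (north): (x=2, y=1) -> (x=2, y=0)
  W (west): (x=2, y=0) -> (x=1, y=0)
  S (south): (x=1, y=0) -> (x=1, y=1)
  S (south): (x=1, y=1) -> (x=1, y=2)
Final: (x=1, y=2)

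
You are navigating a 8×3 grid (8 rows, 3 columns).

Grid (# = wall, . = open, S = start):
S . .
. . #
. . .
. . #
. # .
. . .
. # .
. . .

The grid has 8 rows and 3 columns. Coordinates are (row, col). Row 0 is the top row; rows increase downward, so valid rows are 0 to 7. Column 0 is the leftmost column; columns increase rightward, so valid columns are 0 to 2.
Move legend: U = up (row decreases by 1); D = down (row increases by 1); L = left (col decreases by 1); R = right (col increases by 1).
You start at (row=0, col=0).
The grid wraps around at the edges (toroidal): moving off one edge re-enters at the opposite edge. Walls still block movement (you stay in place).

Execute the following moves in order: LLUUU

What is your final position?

Start: (row=0, col=0)
  L (left): (row=0, col=0) -> (row=0, col=2)
  L (left): (row=0, col=2) -> (row=0, col=1)
  U (up): (row=0, col=1) -> (row=7, col=1)
  U (up): blocked, stay at (row=7, col=1)
  U (up): blocked, stay at (row=7, col=1)
Final: (row=7, col=1)

Answer: Final position: (row=7, col=1)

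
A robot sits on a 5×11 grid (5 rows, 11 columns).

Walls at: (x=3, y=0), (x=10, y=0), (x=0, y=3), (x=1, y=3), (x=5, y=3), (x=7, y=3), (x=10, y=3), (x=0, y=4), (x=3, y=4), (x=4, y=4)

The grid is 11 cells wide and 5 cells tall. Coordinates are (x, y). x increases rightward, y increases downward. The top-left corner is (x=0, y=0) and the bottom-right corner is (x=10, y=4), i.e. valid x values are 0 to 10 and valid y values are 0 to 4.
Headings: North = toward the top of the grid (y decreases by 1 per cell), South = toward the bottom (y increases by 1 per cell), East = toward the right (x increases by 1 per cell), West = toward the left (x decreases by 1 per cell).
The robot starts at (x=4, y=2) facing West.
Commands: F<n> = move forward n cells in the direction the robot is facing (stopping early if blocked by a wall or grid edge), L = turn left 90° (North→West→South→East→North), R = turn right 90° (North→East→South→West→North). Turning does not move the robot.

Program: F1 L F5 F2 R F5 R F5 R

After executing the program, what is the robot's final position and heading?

Answer: Final position: (x=2, y=0), facing East

Derivation:
Start: (x=4, y=2), facing West
  F1: move forward 1, now at (x=3, y=2)
  L: turn left, now facing South
  F5: move forward 1/5 (blocked), now at (x=3, y=3)
  F2: move forward 0/2 (blocked), now at (x=3, y=3)
  R: turn right, now facing West
  F5: move forward 1/5 (blocked), now at (x=2, y=3)
  R: turn right, now facing North
  F5: move forward 3/5 (blocked), now at (x=2, y=0)
  R: turn right, now facing East
Final: (x=2, y=0), facing East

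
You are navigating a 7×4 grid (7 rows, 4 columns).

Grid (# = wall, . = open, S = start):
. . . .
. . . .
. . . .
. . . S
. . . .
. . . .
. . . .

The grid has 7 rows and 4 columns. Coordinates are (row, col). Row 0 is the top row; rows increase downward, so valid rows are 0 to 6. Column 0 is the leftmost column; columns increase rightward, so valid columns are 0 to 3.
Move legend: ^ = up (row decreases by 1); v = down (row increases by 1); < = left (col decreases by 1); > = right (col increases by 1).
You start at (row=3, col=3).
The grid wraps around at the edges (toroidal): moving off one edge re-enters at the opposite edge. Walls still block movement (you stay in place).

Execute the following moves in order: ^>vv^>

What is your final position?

Answer: Final position: (row=3, col=1)

Derivation:
Start: (row=3, col=3)
  ^ (up): (row=3, col=3) -> (row=2, col=3)
  > (right): (row=2, col=3) -> (row=2, col=0)
  v (down): (row=2, col=0) -> (row=3, col=0)
  v (down): (row=3, col=0) -> (row=4, col=0)
  ^ (up): (row=4, col=0) -> (row=3, col=0)
  > (right): (row=3, col=0) -> (row=3, col=1)
Final: (row=3, col=1)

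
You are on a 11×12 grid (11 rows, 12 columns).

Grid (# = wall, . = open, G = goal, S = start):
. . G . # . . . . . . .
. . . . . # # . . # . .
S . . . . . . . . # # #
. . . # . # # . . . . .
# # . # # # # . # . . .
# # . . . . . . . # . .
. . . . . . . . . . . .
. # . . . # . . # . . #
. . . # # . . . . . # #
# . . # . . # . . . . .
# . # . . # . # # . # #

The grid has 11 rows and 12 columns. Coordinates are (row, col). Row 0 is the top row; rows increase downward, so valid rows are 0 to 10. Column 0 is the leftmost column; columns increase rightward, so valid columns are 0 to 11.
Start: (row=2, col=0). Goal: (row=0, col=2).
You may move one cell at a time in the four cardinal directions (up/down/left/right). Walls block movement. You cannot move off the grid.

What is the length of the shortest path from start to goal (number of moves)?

BFS from (row=2, col=0) until reaching (row=0, col=2):
  Distance 0: (row=2, col=0)
  Distance 1: (row=1, col=0), (row=2, col=1), (row=3, col=0)
  Distance 2: (row=0, col=0), (row=1, col=1), (row=2, col=2), (row=3, col=1)
  Distance 3: (row=0, col=1), (row=1, col=2), (row=2, col=3), (row=3, col=2)
  Distance 4: (row=0, col=2), (row=1, col=3), (row=2, col=4), (row=4, col=2)  <- goal reached here
One shortest path (4 moves): (row=2, col=0) -> (row=2, col=1) -> (row=2, col=2) -> (row=1, col=2) -> (row=0, col=2)

Answer: Shortest path length: 4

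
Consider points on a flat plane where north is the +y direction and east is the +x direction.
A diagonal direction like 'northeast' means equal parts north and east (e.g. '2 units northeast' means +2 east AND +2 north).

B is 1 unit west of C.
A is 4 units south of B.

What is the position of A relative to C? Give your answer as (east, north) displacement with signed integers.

Place C at the origin (east=0, north=0).
  B is 1 unit west of C: delta (east=-1, north=+0); B at (east=-1, north=0).
  A is 4 units south of B: delta (east=+0, north=-4); A at (east=-1, north=-4).
Therefore A relative to C: (east=-1, north=-4).

Answer: A is at (east=-1, north=-4) relative to C.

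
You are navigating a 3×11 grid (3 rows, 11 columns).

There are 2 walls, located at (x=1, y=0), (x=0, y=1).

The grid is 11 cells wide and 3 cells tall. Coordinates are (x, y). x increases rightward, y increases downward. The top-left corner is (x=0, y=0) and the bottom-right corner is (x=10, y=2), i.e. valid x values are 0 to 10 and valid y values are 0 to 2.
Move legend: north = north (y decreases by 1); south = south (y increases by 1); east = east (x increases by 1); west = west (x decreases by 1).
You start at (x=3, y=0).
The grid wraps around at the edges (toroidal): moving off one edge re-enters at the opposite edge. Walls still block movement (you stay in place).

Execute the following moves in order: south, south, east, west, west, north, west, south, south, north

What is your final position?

Start: (x=3, y=0)
  south (south): (x=3, y=0) -> (x=3, y=1)
  south (south): (x=3, y=1) -> (x=3, y=2)
  east (east): (x=3, y=2) -> (x=4, y=2)
  west (west): (x=4, y=2) -> (x=3, y=2)
  west (west): (x=3, y=2) -> (x=2, y=2)
  north (north): (x=2, y=2) -> (x=2, y=1)
  west (west): (x=2, y=1) -> (x=1, y=1)
  south (south): (x=1, y=1) -> (x=1, y=2)
  south (south): blocked, stay at (x=1, y=2)
  north (north): (x=1, y=2) -> (x=1, y=1)
Final: (x=1, y=1)

Answer: Final position: (x=1, y=1)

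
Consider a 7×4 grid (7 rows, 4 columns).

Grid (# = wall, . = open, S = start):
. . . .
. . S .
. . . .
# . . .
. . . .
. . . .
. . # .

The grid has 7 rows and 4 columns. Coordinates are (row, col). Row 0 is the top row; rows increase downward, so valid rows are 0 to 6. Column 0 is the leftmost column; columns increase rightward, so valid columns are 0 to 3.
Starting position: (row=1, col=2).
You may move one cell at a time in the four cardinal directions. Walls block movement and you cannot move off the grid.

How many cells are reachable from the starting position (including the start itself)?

Answer: Reachable cells: 26

Derivation:
BFS flood-fill from (row=1, col=2):
  Distance 0: (row=1, col=2)
  Distance 1: (row=0, col=2), (row=1, col=1), (row=1, col=3), (row=2, col=2)
  Distance 2: (row=0, col=1), (row=0, col=3), (row=1, col=0), (row=2, col=1), (row=2, col=3), (row=3, col=2)
  Distance 3: (row=0, col=0), (row=2, col=0), (row=3, col=1), (row=3, col=3), (row=4, col=2)
  Distance 4: (row=4, col=1), (row=4, col=3), (row=5, col=2)
  Distance 5: (row=4, col=0), (row=5, col=1), (row=5, col=3)
  Distance 6: (row=5, col=0), (row=6, col=1), (row=6, col=3)
  Distance 7: (row=6, col=0)
Total reachable: 26 (grid has 26 open cells total)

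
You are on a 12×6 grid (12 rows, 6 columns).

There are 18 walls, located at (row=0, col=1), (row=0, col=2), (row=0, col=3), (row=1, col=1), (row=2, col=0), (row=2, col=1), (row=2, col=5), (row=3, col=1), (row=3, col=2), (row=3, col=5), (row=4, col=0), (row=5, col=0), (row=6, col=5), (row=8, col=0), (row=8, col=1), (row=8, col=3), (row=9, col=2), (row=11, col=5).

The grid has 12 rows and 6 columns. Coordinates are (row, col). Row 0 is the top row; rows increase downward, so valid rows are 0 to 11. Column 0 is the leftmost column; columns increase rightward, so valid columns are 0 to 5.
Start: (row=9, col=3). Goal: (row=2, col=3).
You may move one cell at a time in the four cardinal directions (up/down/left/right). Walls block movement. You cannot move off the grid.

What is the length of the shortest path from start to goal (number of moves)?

Answer: Shortest path length: 9

Derivation:
BFS from (row=9, col=3) until reaching (row=2, col=3):
  Distance 0: (row=9, col=3)
  Distance 1: (row=9, col=4), (row=10, col=3)
  Distance 2: (row=8, col=4), (row=9, col=5), (row=10, col=2), (row=10, col=4), (row=11, col=3)
  Distance 3: (row=7, col=4), (row=8, col=5), (row=10, col=1), (row=10, col=5), (row=11, col=2), (row=11, col=4)
  Distance 4: (row=6, col=4), (row=7, col=3), (row=7, col=5), (row=9, col=1), (row=10, col=0), (row=11, col=1)
  Distance 5: (row=5, col=4), (row=6, col=3), (row=7, col=2), (row=9, col=0), (row=11, col=0)
  Distance 6: (row=4, col=4), (row=5, col=3), (row=5, col=5), (row=6, col=2), (row=7, col=1), (row=8, col=2)
  Distance 7: (row=3, col=4), (row=4, col=3), (row=4, col=5), (row=5, col=2), (row=6, col=1), (row=7, col=0)
  Distance 8: (row=2, col=4), (row=3, col=3), (row=4, col=2), (row=5, col=1), (row=6, col=0)
  Distance 9: (row=1, col=4), (row=2, col=3), (row=4, col=1)  <- goal reached here
One shortest path (9 moves): (row=9, col=3) -> (row=9, col=4) -> (row=8, col=4) -> (row=7, col=4) -> (row=7, col=3) -> (row=6, col=3) -> (row=5, col=3) -> (row=4, col=3) -> (row=3, col=3) -> (row=2, col=3)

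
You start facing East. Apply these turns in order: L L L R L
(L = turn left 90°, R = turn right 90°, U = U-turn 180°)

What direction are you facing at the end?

Start: East
  L (left (90° counter-clockwise)) -> North
  L (left (90° counter-clockwise)) -> West
  L (left (90° counter-clockwise)) -> South
  R (right (90° clockwise)) -> West
  L (left (90° counter-clockwise)) -> South
Final: South

Answer: Final heading: South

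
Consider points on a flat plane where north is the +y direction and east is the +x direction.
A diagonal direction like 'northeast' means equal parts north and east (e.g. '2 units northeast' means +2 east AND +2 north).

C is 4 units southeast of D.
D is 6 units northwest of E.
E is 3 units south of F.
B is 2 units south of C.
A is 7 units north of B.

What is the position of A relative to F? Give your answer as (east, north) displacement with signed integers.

Place F at the origin (east=0, north=0).
  E is 3 units south of F: delta (east=+0, north=-3); E at (east=0, north=-3).
  D is 6 units northwest of E: delta (east=-6, north=+6); D at (east=-6, north=3).
  C is 4 units southeast of D: delta (east=+4, north=-4); C at (east=-2, north=-1).
  B is 2 units south of C: delta (east=+0, north=-2); B at (east=-2, north=-3).
  A is 7 units north of B: delta (east=+0, north=+7); A at (east=-2, north=4).
Therefore A relative to F: (east=-2, north=4).

Answer: A is at (east=-2, north=4) relative to F.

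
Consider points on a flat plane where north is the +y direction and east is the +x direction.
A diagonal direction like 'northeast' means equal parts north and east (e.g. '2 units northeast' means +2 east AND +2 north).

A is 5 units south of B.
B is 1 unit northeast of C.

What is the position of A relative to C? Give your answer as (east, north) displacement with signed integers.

Place C at the origin (east=0, north=0).
  B is 1 unit northeast of C: delta (east=+1, north=+1); B at (east=1, north=1).
  A is 5 units south of B: delta (east=+0, north=-5); A at (east=1, north=-4).
Therefore A relative to C: (east=1, north=-4).

Answer: A is at (east=1, north=-4) relative to C.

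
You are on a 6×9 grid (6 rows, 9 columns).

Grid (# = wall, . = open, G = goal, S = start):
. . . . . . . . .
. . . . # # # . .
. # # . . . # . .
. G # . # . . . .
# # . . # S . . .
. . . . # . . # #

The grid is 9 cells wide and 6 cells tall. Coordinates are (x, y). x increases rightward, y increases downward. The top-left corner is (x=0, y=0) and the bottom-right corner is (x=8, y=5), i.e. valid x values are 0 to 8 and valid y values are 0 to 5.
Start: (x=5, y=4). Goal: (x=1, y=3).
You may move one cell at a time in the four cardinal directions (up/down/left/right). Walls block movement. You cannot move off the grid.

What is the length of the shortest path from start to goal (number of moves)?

BFS from (x=5, y=4) until reaching (x=1, y=3):
  Distance 0: (x=5, y=4)
  Distance 1: (x=5, y=3), (x=6, y=4), (x=5, y=5)
  Distance 2: (x=5, y=2), (x=6, y=3), (x=7, y=4), (x=6, y=5)
  Distance 3: (x=4, y=2), (x=7, y=3), (x=8, y=4)
  Distance 4: (x=3, y=2), (x=7, y=2), (x=8, y=3)
  Distance 5: (x=3, y=1), (x=7, y=1), (x=8, y=2), (x=3, y=3)
  Distance 6: (x=3, y=0), (x=7, y=0), (x=2, y=1), (x=8, y=1), (x=3, y=4)
  Distance 7: (x=2, y=0), (x=4, y=0), (x=6, y=0), (x=8, y=0), (x=1, y=1), (x=2, y=4), (x=3, y=5)
  Distance 8: (x=1, y=0), (x=5, y=0), (x=0, y=1), (x=2, y=5)
  Distance 9: (x=0, y=0), (x=0, y=2), (x=1, y=5)
  Distance 10: (x=0, y=3), (x=0, y=5)
  Distance 11: (x=1, y=3)  <- goal reached here
One shortest path (11 moves): (x=5, y=4) -> (x=5, y=3) -> (x=5, y=2) -> (x=4, y=2) -> (x=3, y=2) -> (x=3, y=1) -> (x=2, y=1) -> (x=1, y=1) -> (x=0, y=1) -> (x=0, y=2) -> (x=0, y=3) -> (x=1, y=3)

Answer: Shortest path length: 11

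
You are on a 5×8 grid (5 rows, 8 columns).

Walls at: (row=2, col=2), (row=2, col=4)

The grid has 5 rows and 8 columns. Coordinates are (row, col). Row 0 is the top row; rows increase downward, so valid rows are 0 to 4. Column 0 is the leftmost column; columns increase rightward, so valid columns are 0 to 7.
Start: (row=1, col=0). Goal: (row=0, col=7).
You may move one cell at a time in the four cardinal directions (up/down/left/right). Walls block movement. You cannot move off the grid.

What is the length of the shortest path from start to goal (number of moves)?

BFS from (row=1, col=0) until reaching (row=0, col=7):
  Distance 0: (row=1, col=0)
  Distance 1: (row=0, col=0), (row=1, col=1), (row=2, col=0)
  Distance 2: (row=0, col=1), (row=1, col=2), (row=2, col=1), (row=3, col=0)
  Distance 3: (row=0, col=2), (row=1, col=3), (row=3, col=1), (row=4, col=0)
  Distance 4: (row=0, col=3), (row=1, col=4), (row=2, col=3), (row=3, col=2), (row=4, col=1)
  Distance 5: (row=0, col=4), (row=1, col=5), (row=3, col=3), (row=4, col=2)
  Distance 6: (row=0, col=5), (row=1, col=6), (row=2, col=5), (row=3, col=4), (row=4, col=3)
  Distance 7: (row=0, col=6), (row=1, col=7), (row=2, col=6), (row=3, col=5), (row=4, col=4)
  Distance 8: (row=0, col=7), (row=2, col=7), (row=3, col=6), (row=4, col=5)  <- goal reached here
One shortest path (8 moves): (row=1, col=0) -> (row=1, col=1) -> (row=1, col=2) -> (row=1, col=3) -> (row=1, col=4) -> (row=1, col=5) -> (row=1, col=6) -> (row=1, col=7) -> (row=0, col=7)

Answer: Shortest path length: 8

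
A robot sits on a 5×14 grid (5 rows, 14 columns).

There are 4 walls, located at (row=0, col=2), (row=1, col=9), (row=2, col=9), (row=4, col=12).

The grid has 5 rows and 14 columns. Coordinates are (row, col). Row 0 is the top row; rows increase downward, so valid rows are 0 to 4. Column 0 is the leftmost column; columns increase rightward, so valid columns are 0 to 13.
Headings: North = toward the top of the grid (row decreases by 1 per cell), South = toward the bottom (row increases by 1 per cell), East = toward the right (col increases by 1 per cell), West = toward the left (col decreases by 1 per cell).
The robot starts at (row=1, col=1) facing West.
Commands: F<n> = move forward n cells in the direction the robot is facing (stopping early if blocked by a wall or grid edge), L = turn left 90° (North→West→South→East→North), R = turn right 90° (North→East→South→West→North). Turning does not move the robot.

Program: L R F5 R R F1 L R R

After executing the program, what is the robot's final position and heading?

Answer: Final position: (row=1, col=1), facing South

Derivation:
Start: (row=1, col=1), facing West
  L: turn left, now facing South
  R: turn right, now facing West
  F5: move forward 1/5 (blocked), now at (row=1, col=0)
  R: turn right, now facing North
  R: turn right, now facing East
  F1: move forward 1, now at (row=1, col=1)
  L: turn left, now facing North
  R: turn right, now facing East
  R: turn right, now facing South
Final: (row=1, col=1), facing South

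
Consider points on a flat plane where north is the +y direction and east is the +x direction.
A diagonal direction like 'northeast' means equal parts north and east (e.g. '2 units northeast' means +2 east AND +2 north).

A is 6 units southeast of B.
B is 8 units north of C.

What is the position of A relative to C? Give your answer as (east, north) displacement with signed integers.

Answer: A is at (east=6, north=2) relative to C.

Derivation:
Place C at the origin (east=0, north=0).
  B is 8 units north of C: delta (east=+0, north=+8); B at (east=0, north=8).
  A is 6 units southeast of B: delta (east=+6, north=-6); A at (east=6, north=2).
Therefore A relative to C: (east=6, north=2).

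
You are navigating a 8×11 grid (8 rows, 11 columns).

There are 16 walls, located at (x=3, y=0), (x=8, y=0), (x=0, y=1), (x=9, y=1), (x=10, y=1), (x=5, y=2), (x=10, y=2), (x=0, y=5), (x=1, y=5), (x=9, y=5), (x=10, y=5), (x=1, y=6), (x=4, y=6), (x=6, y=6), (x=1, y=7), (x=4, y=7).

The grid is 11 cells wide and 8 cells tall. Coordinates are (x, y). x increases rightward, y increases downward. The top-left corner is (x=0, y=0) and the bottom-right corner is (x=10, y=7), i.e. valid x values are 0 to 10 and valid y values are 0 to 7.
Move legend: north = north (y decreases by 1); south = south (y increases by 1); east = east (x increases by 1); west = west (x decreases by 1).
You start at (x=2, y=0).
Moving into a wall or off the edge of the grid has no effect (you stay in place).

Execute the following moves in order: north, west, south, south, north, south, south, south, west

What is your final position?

Answer: Final position: (x=0, y=4)

Derivation:
Start: (x=2, y=0)
  north (north): blocked, stay at (x=2, y=0)
  west (west): (x=2, y=0) -> (x=1, y=0)
  south (south): (x=1, y=0) -> (x=1, y=1)
  south (south): (x=1, y=1) -> (x=1, y=2)
  north (north): (x=1, y=2) -> (x=1, y=1)
  south (south): (x=1, y=1) -> (x=1, y=2)
  south (south): (x=1, y=2) -> (x=1, y=3)
  south (south): (x=1, y=3) -> (x=1, y=4)
  west (west): (x=1, y=4) -> (x=0, y=4)
Final: (x=0, y=4)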